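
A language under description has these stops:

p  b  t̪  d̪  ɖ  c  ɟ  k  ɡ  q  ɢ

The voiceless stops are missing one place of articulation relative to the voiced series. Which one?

bilabial: voiceless /p/, voiced /b/.
dental: voiceless /t̪/, voiced /d̪/.
retroflex: voiceless —, voiced /ɖ/.
palatal: voiceless /c/, voiced /ɟ/.
velar: voiceless /k/, voiced /ɡ/.
uvular: voiceless /q/, voiced /ɢ/.
Every place of articulation has a voiceless member except retroflex, where /ʈ/ would be expected.

retroflex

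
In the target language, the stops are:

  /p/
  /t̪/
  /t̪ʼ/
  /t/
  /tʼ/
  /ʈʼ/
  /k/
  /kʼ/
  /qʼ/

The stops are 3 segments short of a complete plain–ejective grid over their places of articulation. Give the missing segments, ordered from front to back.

Plain: /p/ (bilabial), /t̪/ (dental), /t/ (alveolar), /k/ (velar).
Ejective: /t̪ʼ/ (dental), /tʼ/ (alveolar), /ʈʼ/ (retroflex), /kʼ/ (velar), /qʼ/ (uvular).
Gaps, from front to back: bilabial lacks ejective (/pʼ/); retroflex lacks plain (/ʈ/); uvular lacks plain (/q/).

/pʼ/, /ʈ/, /q/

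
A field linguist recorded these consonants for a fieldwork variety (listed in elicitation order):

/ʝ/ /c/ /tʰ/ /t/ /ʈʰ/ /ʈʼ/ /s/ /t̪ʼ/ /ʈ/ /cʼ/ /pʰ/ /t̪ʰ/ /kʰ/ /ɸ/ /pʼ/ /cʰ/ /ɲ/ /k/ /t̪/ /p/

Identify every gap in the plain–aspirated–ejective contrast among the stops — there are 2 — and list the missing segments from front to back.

place of articulation  plain     aspirated  ejective
bilabial          p         pʰ        pʼ      
dental            t̪        t̪ʰ       t̪ʼ     
alveolar          t         tʰ        —       
retroflex         ʈ         ʈʰ        ʈʼ      
palatal           c         cʰ        cʼ      
velar             k         kʰ        —       
Gaps, from front to back: alveolar lacks ejective (/tʼ/); velar lacks ejective (/kʼ/).

/tʼ/, /kʼ/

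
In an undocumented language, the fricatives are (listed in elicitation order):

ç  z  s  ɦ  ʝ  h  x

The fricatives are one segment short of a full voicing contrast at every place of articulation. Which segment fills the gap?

place of articulation  voiceless  voiced  
alveolar          s         z       
palatal           ç         ʝ       
velar             x         —       
glottal           h         ɦ       
The velar row has no voiced member, so the gap is the voiced velar fricative /ɣ/.

/ɣ/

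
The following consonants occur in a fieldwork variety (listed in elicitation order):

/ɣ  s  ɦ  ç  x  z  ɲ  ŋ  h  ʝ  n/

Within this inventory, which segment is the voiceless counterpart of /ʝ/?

/ʝ/ is a voiced palatal fricative.
The voiceless counterpart is a voiceless palatal fricative — in this inventory, /ç/.

/ç/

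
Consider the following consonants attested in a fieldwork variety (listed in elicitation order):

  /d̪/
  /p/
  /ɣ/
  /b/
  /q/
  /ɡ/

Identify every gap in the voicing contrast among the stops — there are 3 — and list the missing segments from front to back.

/t̪/, /k/, /ɢ/

bilabial: voiceless /p/, voiced /b/.
dental: voiceless —, voiced /d̪/.
velar: voiceless —, voiced /ɡ/.
uvular: voiceless /q/, voiced —.
Gaps, from front to back: dental lacks voiceless (/t̪/); velar lacks voiceless (/k/); uvular lacks voiced (/ɢ/).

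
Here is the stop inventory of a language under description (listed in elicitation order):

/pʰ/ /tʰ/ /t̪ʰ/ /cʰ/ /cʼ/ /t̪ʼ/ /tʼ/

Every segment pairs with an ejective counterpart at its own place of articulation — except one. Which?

/pʰ/

Dental: /t̪ʰ/ ~ /t̪ʼ/
Alveolar: /tʰ/ ~ /tʼ/
Palatal: /cʰ/ ~ /cʼ/
Bilabial: only /pʰ/ (aspirated); no ejective partner.
So /pʰ/ is the unpaired segment.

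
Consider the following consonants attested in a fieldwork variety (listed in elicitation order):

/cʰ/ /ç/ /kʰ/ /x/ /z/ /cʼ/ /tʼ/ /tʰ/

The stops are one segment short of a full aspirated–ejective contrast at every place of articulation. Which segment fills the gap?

place of articulation  aspirated  ejective
alveolar          tʰ        tʼ      
palatal           cʰ        cʼ      
velar             kʰ        —       
The velar row has no ejective member, so the gap is the ejective velar stop /kʼ/.

/kʼ/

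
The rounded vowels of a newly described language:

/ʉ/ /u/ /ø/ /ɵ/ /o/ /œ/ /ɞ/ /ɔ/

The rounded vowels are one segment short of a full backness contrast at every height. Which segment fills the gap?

height            front     central   back    
high              —         ʉ         u       
high-mid          ø         ɵ         o       
low-mid           œ         ɞ         ɔ       
The high row has no front member, so the gap is the high front rounded vowel /y/.

/y/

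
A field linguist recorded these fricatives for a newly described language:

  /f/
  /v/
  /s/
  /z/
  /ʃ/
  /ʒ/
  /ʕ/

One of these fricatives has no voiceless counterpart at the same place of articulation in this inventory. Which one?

/ʕ/

Labiodental: /f/ ~ /v/
Alveolar: /s/ ~ /z/
Postalveolar: /ʃ/ ~ /ʒ/
Pharyngeal: only /ʕ/ (voiced); no voiceless partner.
So /ʕ/ is the unpaired segment.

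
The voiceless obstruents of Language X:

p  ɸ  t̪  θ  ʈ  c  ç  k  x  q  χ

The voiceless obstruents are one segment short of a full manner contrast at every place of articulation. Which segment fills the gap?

bilabial: stop /p/, fricative /ɸ/.
dental: stop /t̪/, fricative /θ/.
retroflex: stop /ʈ/, fricative —.
palatal: stop /c/, fricative /ç/.
velar: stop /k/, fricative /x/.
uvular: stop /q/, fricative /χ/.
The retroflex row has no fricative member, so the gap is the retroflex fricative /ʂ/.

/ʂ/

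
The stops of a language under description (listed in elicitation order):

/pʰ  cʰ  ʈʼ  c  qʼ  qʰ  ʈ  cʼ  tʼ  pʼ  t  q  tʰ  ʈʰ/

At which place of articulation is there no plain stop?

bilabial

bilabial: plain —, aspirated /pʰ/, ejective /pʼ/.
alveolar: plain /t/, aspirated /tʰ/, ejective /tʼ/.
retroflex: plain /ʈ/, aspirated /ʈʰ/, ejective /ʈʼ/.
palatal: plain /c/, aspirated /cʰ/, ejective /cʼ/.
uvular: plain /q/, aspirated /qʰ/, ejective /qʼ/.
Every place of articulation has a plain member except bilabial, where /p/ would be expected.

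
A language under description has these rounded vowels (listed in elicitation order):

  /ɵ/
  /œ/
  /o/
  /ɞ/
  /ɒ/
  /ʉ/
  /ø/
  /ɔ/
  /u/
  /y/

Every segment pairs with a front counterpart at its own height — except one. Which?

High: /y/ ~ /ʉ/ ~ /u/
High-mid: /ø/ ~ /ɵ/ ~ /o/
Low-mid: /œ/ ~ /ɞ/ ~ /ɔ/
Low: only /ɒ/ (back); no front partner.
So /ɒ/ is the unpaired segment.

/ɒ/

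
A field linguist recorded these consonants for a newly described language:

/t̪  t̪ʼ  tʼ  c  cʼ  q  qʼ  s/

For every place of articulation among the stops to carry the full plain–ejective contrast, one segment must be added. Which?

place of articulation  plain     ejective
dental            t̪        t̪ʼ     
alveolar          —         tʼ      
palatal           c         cʼ      
uvular            q         qʼ      
The alveolar row has no plain member, so the gap is the plain alveolar stop /t/.

/t/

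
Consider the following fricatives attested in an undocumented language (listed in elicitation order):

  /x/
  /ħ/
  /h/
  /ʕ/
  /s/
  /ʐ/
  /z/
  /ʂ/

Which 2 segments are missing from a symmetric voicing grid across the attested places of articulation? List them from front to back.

alveolar: voiceless /s/, voiced /z/.
retroflex: voiceless /ʂ/, voiced /ʐ/.
velar: voiceless /x/, voiced —.
pharyngeal: voiceless /ħ/, voiced /ʕ/.
glottal: voiceless /h/, voiced —.
Gaps, from front to back: velar lacks voiced (/ɣ/); glottal lacks voiced (/ɦ/).

/ɣ/, /ɦ/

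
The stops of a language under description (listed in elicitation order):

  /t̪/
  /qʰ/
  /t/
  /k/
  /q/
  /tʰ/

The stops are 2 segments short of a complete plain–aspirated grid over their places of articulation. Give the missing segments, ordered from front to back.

/t̪ʰ/, /kʰ/

dental: plain /t̪/, aspirated —.
alveolar: plain /t/, aspirated /tʰ/.
velar: plain /k/, aspirated —.
uvular: plain /q/, aspirated /qʰ/.
Gaps, from front to back: dental lacks aspirated (/t̪ʰ/); velar lacks aspirated (/kʰ/).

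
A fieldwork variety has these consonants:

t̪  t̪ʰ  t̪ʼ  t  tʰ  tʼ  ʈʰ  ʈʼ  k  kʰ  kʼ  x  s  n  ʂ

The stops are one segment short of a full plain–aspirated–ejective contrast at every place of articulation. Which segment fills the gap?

place of articulation  plain     aspirated  ejective
dental            t̪        t̪ʰ       t̪ʼ     
alveolar          t         tʰ        tʼ      
retroflex         —         ʈʰ        ʈʼ      
velar             k         kʰ        kʼ      
The retroflex row has no plain member, so the gap is the plain retroflex stop /ʈ/.

/ʈ/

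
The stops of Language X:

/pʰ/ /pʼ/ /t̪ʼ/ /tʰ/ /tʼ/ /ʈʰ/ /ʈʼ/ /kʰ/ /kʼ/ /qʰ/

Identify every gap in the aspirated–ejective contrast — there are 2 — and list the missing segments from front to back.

Aspirated: /pʰ/ (bilabial), /tʰ/ (alveolar), /ʈʰ/ (retroflex), /kʰ/ (velar), /qʰ/ (uvular).
Ejective: /pʼ/ (bilabial), /t̪ʼ/ (dental), /tʼ/ (alveolar), /ʈʼ/ (retroflex), /kʼ/ (velar).
Gaps, from front to back: dental lacks aspirated (/t̪ʰ/); uvular lacks ejective (/qʼ/).

/t̪ʰ/, /qʼ/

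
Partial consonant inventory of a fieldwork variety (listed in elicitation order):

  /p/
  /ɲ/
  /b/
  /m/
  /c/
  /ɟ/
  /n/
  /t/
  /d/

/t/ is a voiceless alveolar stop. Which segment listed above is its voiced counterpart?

The voiced counterpart is a voiced alveolar stop — in this inventory, /d/.

/d/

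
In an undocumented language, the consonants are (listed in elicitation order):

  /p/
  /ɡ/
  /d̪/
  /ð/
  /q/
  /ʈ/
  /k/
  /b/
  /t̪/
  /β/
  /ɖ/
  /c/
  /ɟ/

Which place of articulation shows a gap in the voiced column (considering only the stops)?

uvular

Voiceless: /p/ (bilabial), /t̪/ (dental), /ʈ/ (retroflex), /c/ (palatal), /k/ (velar), /q/ (uvular).
Voiced: /b/ (bilabial), /d̪/ (dental), /ɖ/ (retroflex), /ɟ/ (palatal), /ɡ/ (velar).
Every place of articulation has a voiced member except uvular, where /ɢ/ would be expected.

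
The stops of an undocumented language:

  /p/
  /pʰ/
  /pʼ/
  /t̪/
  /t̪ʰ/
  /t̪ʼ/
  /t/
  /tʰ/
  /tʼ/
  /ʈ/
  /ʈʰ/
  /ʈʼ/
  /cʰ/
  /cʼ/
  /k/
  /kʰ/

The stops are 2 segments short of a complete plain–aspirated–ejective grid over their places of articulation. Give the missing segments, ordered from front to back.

Plain: /p/ (bilabial), /t̪/ (dental), /t/ (alveolar), /ʈ/ (retroflex), /k/ (velar).
Aspirated: /pʰ/ (bilabial), /t̪ʰ/ (dental), /tʰ/ (alveolar), /ʈʰ/ (retroflex), /cʰ/ (palatal), /kʰ/ (velar).
Ejective: /pʼ/ (bilabial), /t̪ʼ/ (dental), /tʼ/ (alveolar), /ʈʼ/ (retroflex), /cʼ/ (palatal).
Gaps, from front to back: palatal lacks plain (/c/); velar lacks ejective (/kʼ/).

/c/, /kʼ/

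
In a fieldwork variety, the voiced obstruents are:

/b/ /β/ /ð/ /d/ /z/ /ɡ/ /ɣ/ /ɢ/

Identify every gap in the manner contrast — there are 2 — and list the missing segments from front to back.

/d̪/, /ʁ/

bilabial: stop /b/, fricative /β/.
dental: stop —, fricative /ð/.
alveolar: stop /d/, fricative /z/.
velar: stop /ɡ/, fricative /ɣ/.
uvular: stop /ɢ/, fricative —.
Gaps, from front to back: dental lacks stop (/d̪/); uvular lacks fricative (/ʁ/).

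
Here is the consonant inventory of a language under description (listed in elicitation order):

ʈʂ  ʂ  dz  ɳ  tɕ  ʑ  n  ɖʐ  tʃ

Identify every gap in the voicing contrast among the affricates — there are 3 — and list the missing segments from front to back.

/ts/, /dʒ/, /dʑ/

Voiceless: /tʃ/ (postalveolar), /ʈʂ/ (retroflex), /tɕ/ (alveolo-palatal).
Voiced: /dz/ (alveolar), /ɖʐ/ (retroflex).
Gaps, from front to back: alveolar lacks voiceless (/ts/); postalveolar lacks voiced (/dʒ/); alveolo-palatal lacks voiced (/dʑ/).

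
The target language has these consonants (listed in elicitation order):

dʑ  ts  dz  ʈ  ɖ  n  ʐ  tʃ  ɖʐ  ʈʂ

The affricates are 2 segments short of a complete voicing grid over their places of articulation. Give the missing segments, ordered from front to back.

place of articulation  voiceless  voiced  
alveolar          ts        dz      
postalveolar      tʃ        —       
retroflex         ʈʂ        ɖʐ      
alveolo-palatal   —         dʑ      
Gaps, from front to back: postalveolar lacks voiced (/dʒ/); alveolo-palatal lacks voiceless (/tɕ/).

/dʒ/, /tɕ/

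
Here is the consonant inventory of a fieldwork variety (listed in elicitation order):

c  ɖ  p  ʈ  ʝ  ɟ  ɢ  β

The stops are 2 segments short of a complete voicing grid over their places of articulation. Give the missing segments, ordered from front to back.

/b/, /q/

bilabial: voiceless /p/, voiced —.
retroflex: voiceless /ʈ/, voiced /ɖ/.
palatal: voiceless /c/, voiced /ɟ/.
uvular: voiceless —, voiced /ɢ/.
Gaps, from front to back: bilabial lacks voiced (/b/); uvular lacks voiceless (/q/).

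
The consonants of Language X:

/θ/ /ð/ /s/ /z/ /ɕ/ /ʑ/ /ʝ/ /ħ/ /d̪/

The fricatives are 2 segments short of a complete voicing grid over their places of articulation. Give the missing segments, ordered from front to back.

/ç/, /ʕ/

Voiceless: /θ/ (dental), /s/ (alveolar), /ɕ/ (alveolo-palatal), /ħ/ (pharyngeal).
Voiced: /ð/ (dental), /z/ (alveolar), /ʑ/ (alveolo-palatal), /ʝ/ (palatal).
Gaps, from front to back: palatal lacks voiceless (/ç/); pharyngeal lacks voiced (/ʕ/).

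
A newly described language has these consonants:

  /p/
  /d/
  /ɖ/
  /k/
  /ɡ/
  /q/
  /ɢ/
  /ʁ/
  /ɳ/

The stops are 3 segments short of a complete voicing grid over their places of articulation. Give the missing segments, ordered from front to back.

/b/, /t/, /ʈ/

Voiceless: /p/ (bilabial), /k/ (velar), /q/ (uvular).
Voiced: /d/ (alveolar), /ɖ/ (retroflex), /ɡ/ (velar), /ɢ/ (uvular).
Gaps, from front to back: bilabial lacks voiced (/b/); alveolar lacks voiceless (/t/); retroflex lacks voiceless (/ʈ/).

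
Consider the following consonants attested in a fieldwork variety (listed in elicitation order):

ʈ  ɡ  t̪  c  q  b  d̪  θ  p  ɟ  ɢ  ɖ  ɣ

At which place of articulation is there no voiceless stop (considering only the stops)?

place of articulation  voiceless  voiced  
bilabial          p         b       
dental            t̪        d̪      
retroflex         ʈ         ɖ       
palatal           c         ɟ       
velar             —         ɡ       
uvular            q         ɢ       
Every place of articulation has a voiceless member except velar, where /k/ would be expected.

velar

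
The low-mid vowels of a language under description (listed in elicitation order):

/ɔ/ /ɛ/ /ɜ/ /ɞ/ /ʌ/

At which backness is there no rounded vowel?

front

Unrounded: /ɛ/ (front), /ɜ/ (central), /ʌ/ (back).
Rounded: /ɞ/ (central), /ɔ/ (back).
Every backness has a rounded member except front, where /œ/ would be expected.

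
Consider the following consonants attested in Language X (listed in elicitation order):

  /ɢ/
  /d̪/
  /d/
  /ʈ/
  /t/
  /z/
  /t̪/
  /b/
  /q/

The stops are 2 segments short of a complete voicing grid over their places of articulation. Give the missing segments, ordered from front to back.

place of articulation  voiceless  voiced  
bilabial          —         b       
dental            t̪        d̪      
alveolar          t         d       
retroflex         ʈ         —       
uvular            q         ɢ       
Gaps, from front to back: bilabial lacks voiceless (/p/); retroflex lacks voiced (/ɖ/).

/p/, /ɖ/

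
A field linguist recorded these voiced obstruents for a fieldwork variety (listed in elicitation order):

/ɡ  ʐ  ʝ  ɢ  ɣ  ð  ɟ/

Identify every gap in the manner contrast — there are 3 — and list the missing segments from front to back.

/d̪/, /ɖ/, /ʁ/

place of articulation  stop      fricative
dental            —         ð       
retroflex         —         ʐ       
palatal           ɟ         ʝ       
velar             ɡ         ɣ       
uvular            ɢ         —       
Gaps, from front to back: dental lacks stop (/d̪/); retroflex lacks stop (/ɖ/); uvular lacks fricative (/ʁ/).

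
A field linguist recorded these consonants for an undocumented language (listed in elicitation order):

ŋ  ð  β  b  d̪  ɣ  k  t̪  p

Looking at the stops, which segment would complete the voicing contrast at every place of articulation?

/ɡ/

place of articulation  voiceless  voiced  
bilabial          p         b       
dental            t̪        d̪      
velar             k         —       
The velar row has no voiced member, so the gap is the voiced velar stop /ɡ/.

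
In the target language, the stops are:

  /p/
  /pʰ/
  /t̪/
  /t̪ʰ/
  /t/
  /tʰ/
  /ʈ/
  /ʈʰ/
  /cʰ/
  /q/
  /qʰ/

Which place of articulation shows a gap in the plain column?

palatal

place of articulation  plain     aspirated
bilabial          p         pʰ      
dental            t̪        t̪ʰ     
alveolar          t         tʰ      
retroflex         ʈ         ʈʰ      
palatal           —         cʰ      
uvular            q         qʰ      
Every place of articulation has a plain member except palatal, where /c/ would be expected.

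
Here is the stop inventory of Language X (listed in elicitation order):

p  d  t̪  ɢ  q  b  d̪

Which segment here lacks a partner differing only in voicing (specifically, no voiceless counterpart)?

Bilabial: /p/ ~ /b/
Dental: /t̪/ ~ /d̪/
Uvular: /q/ ~ /ɢ/
Alveolar: only /d/ (voiced); no voiceless partner.
So /d/ is the unpaired segment.

/d/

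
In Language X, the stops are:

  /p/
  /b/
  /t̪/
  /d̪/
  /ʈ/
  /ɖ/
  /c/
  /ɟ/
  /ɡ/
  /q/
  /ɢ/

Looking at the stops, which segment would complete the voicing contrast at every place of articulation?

/k/

place of articulation  voiceless  voiced  
bilabial          p         b       
dental            t̪        d̪      
retroflex         ʈ         ɖ       
palatal           c         ɟ       
velar             —         ɡ       
uvular            q         ɢ       
The velar row has no voiceless member, so the gap is the voiceless velar stop /k/.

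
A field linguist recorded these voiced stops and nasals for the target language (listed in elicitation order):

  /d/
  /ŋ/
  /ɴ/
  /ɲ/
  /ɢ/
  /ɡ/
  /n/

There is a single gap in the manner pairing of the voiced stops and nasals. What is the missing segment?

/ɟ/

place of articulation  oral stop  nasal   
alveolar          d         n       
palatal           —         ɲ       
velar             ɡ         ŋ       
uvular            ɢ         ɴ       
The palatal row has no oral stop member, so the gap is the palatal oral stop /ɟ/.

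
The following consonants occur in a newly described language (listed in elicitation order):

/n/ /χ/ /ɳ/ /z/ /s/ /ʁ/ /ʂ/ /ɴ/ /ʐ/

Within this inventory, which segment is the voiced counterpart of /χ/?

/χ/ is a voiceless uvular fricative.
The voiced counterpart is a voiced uvular fricative — in this inventory, /ʁ/.

/ʁ/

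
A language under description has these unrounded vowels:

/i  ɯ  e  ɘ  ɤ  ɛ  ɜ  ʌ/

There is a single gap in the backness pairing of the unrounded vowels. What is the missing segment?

Front: /i/ (high), /e/ (high-mid), /ɛ/ (low-mid).
Central: /ɘ/ (high-mid), /ɜ/ (low-mid).
Back: /ɯ/ (high), /ɤ/ (high-mid), /ʌ/ (low-mid).
The high row has no central member, so the gap is the high central unrounded vowel /ɨ/.

/ɨ/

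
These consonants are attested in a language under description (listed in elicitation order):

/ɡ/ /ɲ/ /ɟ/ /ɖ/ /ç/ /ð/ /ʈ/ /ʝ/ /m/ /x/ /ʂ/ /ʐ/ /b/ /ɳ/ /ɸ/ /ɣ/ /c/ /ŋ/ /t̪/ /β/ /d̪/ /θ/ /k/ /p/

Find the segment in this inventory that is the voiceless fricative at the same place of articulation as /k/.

/x/

/k/ is a voiceless velar stop.
The voiceless fricative at the same place is a voiceless velar fricative — in this inventory, /x/.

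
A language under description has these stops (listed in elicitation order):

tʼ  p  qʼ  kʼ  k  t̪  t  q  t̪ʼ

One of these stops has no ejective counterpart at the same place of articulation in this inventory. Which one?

/p/

Dental: /t̪/ ~ /t̪ʼ/
Alveolar: /t/ ~ /tʼ/
Velar: /k/ ~ /kʼ/
Uvular: /q/ ~ /qʼ/
Bilabial: only /p/ (plain); no ejective partner.
So /p/ is the unpaired segment.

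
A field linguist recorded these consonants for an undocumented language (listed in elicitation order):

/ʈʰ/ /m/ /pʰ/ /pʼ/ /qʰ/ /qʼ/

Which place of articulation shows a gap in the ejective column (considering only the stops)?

bilabial: aspirated /pʰ/, ejective /pʼ/.
retroflex: aspirated /ʈʰ/, ejective —.
uvular: aspirated /qʰ/, ejective /qʼ/.
Every place of articulation has an ejective member except retroflex, where /ʈʼ/ would be expected.

retroflex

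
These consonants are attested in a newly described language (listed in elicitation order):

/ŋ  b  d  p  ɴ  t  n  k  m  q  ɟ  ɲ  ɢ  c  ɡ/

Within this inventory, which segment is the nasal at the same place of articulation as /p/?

/p/ is a voiceless bilabial stop.
The nasal at the same place is a bilabial nasal — in this inventory, /m/.

/m/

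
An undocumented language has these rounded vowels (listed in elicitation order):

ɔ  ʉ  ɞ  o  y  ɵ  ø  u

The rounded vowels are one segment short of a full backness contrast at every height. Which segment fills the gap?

height            front     central   back    
high              y         ʉ         u       
high-mid          ø         ɵ         o       
low-mid           —         ɞ         ɔ       
The low-mid row has no front member, so the gap is the low-mid front rounded vowel /œ/.

/œ/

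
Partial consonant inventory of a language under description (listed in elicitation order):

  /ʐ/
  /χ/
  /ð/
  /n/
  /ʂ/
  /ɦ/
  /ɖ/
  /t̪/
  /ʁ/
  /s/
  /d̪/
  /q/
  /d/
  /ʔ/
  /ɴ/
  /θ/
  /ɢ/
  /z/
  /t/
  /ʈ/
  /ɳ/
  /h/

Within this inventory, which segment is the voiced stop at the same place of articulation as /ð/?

/d̪/

/ð/ is a voiced dental fricative.
The voiced stop at the same place is a voiced dental stop — in this inventory, /d̪/.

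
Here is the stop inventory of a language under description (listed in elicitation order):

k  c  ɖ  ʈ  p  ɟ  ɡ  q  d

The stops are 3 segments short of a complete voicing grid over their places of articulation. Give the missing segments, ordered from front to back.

/b/, /t/, /ɢ/

bilabial: voiceless /p/, voiced —.
alveolar: voiceless —, voiced /d/.
retroflex: voiceless /ʈ/, voiced /ɖ/.
palatal: voiceless /c/, voiced /ɟ/.
velar: voiceless /k/, voiced /ɡ/.
uvular: voiceless /q/, voiced —.
Gaps, from front to back: bilabial lacks voiced (/b/); alveolar lacks voiceless (/t/); uvular lacks voiced (/ɢ/).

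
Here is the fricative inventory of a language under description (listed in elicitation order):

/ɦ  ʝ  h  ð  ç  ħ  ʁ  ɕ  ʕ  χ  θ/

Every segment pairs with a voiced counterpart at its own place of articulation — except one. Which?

Dental: /θ/ ~ /ð/
Palatal: /ç/ ~ /ʝ/
Uvular: /χ/ ~ /ʁ/
Pharyngeal: /ħ/ ~ /ʕ/
Glottal: /h/ ~ /ɦ/
Alveolo-palatal: only /ɕ/ (voiceless); no voiced partner.
So /ɕ/ is the unpaired segment.

/ɕ/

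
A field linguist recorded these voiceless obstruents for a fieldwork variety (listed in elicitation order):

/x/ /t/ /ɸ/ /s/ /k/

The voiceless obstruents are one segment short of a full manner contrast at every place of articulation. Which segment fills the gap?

place of articulation  stop      fricative
bilabial          —         ɸ       
alveolar          t         s       
velar             k         x       
The bilabial row has no stop member, so the gap is the bilabial stop /p/.

/p/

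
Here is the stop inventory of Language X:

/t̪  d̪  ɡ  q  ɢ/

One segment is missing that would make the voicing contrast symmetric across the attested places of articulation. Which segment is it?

place of articulation  voiceless  voiced  
dental            t̪        d̪      
velar             —         ɡ       
uvular            q         ɢ       
The velar row has no voiceless member, so the gap is the voiceless velar stop /k/.

/k/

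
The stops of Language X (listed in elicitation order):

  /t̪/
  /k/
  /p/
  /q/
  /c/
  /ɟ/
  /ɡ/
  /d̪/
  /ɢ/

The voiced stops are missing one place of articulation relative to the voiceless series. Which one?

bilabial

bilabial: voiceless /p/, voiced —.
dental: voiceless /t̪/, voiced /d̪/.
palatal: voiceless /c/, voiced /ɟ/.
velar: voiceless /k/, voiced /ɡ/.
uvular: voiceless /q/, voiced /ɢ/.
Every place of articulation has a voiced member except bilabial, where /b/ would be expected.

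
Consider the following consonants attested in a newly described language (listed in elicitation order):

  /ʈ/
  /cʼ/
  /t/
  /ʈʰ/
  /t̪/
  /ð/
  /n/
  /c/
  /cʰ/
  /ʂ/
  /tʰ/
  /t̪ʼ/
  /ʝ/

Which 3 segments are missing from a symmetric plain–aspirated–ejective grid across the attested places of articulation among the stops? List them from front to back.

/t̪ʰ/, /tʼ/, /ʈʼ/

Plain: /t̪/ (dental), /t/ (alveolar), /ʈ/ (retroflex), /c/ (palatal).
Aspirated: /tʰ/ (alveolar), /ʈʰ/ (retroflex), /cʰ/ (palatal).
Ejective: /t̪ʼ/ (dental), /cʼ/ (palatal).
Gaps, from front to back: dental lacks aspirated (/t̪ʰ/); alveolar lacks ejective (/tʼ/); retroflex lacks ejective (/ʈʼ/).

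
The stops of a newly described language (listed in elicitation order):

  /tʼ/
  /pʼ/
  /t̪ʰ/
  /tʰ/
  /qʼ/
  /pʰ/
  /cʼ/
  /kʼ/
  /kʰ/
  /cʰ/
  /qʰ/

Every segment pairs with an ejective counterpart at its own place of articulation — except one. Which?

/t̪ʰ/

Bilabial: /pʰ/ ~ /pʼ/
Alveolar: /tʰ/ ~ /tʼ/
Palatal: /cʰ/ ~ /cʼ/
Velar: /kʰ/ ~ /kʼ/
Uvular: /qʰ/ ~ /qʼ/
Dental: only /t̪ʰ/ (aspirated); no ejective partner.
So /t̪ʰ/ is the unpaired segment.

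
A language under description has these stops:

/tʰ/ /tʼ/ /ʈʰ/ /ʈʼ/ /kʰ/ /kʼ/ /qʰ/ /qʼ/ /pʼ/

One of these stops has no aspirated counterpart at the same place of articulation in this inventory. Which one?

Alveolar: /tʰ/ ~ /tʼ/
Retroflex: /ʈʰ/ ~ /ʈʼ/
Velar: /kʰ/ ~ /kʼ/
Uvular: /qʰ/ ~ /qʼ/
Bilabial: only /pʼ/ (ejective); no aspirated partner.
So /pʼ/ is the unpaired segment.

/pʼ/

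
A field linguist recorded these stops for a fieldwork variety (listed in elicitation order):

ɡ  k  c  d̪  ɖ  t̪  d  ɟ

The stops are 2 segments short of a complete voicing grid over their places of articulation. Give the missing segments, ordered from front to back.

place of articulation  voiceless  voiced  
dental            t̪        d̪      
alveolar          —         d       
retroflex         —         ɖ       
palatal           c         ɟ       
velar             k         ɡ       
Gaps, from front to back: alveolar lacks voiceless (/t/); retroflex lacks voiceless (/ʈ/).

/t/, /ʈ/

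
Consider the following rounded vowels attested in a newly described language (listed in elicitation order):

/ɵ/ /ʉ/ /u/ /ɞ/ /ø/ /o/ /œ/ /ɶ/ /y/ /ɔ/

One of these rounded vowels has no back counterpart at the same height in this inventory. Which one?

High: /y/ ~ /ʉ/ ~ /u/
High-mid: /ø/ ~ /ɵ/ ~ /o/
Low-mid: /œ/ ~ /ɞ/ ~ /ɔ/
Low: only /ɶ/ (front); no back partner.
So /ɶ/ is the unpaired segment.

/ɶ/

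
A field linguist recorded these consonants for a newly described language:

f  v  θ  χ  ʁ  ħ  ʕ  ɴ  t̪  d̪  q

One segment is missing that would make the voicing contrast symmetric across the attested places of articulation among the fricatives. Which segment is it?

/ð/

labiodental: voiceless /f/, voiced /v/.
dental: voiceless /θ/, voiced —.
uvular: voiceless /χ/, voiced /ʁ/.
pharyngeal: voiceless /ħ/, voiced /ʕ/.
The dental row has no voiced member, so the gap is the voiced dental fricative /ð/.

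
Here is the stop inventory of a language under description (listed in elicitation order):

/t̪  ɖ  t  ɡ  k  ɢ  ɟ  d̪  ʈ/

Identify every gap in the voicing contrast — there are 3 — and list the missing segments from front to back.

/d/, /c/, /q/

Voiceless: /t̪/ (dental), /t/ (alveolar), /ʈ/ (retroflex), /k/ (velar).
Voiced: /d̪/ (dental), /ɖ/ (retroflex), /ɟ/ (palatal), /ɡ/ (velar), /ɢ/ (uvular).
Gaps, from front to back: alveolar lacks voiced (/d/); palatal lacks voiceless (/c/); uvular lacks voiceless (/q/).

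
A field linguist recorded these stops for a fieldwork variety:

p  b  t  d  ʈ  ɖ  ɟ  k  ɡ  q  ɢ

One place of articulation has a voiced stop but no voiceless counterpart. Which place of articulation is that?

palatal

bilabial: voiceless /p/, voiced /b/.
alveolar: voiceless /t/, voiced /d/.
retroflex: voiceless /ʈ/, voiced /ɖ/.
palatal: voiceless —, voiced /ɟ/.
velar: voiceless /k/, voiced /ɡ/.
uvular: voiceless /q/, voiced /ɢ/.
Every place of articulation has a voiceless member except palatal, where /c/ would be expected.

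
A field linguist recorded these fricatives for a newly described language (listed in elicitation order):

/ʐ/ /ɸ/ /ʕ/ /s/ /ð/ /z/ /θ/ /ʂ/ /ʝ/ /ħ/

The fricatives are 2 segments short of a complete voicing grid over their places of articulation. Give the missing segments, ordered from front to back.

place of articulation  voiceless  voiced  
bilabial          ɸ         —       
dental            θ         ð       
alveolar          s         z       
retroflex         ʂ         ʐ       
palatal           —         ʝ       
pharyngeal        ħ         ʕ       
Gaps, from front to back: bilabial lacks voiced (/β/); palatal lacks voiceless (/ç/).

/β/, /ç/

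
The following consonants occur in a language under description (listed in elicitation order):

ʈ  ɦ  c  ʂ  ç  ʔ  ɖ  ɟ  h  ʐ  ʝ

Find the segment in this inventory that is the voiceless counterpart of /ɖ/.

/ʈ/

/ɖ/ is a voiced retroflex stop.
The voiceless counterpart is a voiceless retroflex stop — in this inventory, /ʈ/.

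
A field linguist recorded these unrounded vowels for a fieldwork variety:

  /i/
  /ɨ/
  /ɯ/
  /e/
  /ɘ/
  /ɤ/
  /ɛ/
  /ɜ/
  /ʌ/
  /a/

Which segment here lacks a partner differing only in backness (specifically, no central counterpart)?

/a/

High: /i/ ~ /ɨ/ ~ /ɯ/
High-mid: /e/ ~ /ɘ/ ~ /ɤ/
Low-mid: /ɛ/ ~ /ɜ/ ~ /ʌ/
Low: only /a/ (front); no central partner.
So /a/ is the unpaired segment.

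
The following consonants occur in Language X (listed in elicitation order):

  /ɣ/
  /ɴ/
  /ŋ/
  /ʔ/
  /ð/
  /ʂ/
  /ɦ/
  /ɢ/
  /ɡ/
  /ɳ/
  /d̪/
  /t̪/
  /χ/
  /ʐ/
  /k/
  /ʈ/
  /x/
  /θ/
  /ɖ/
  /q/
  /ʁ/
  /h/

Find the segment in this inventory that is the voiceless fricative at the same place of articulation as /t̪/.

/t̪/ is a voiceless dental stop.
The voiceless fricative at the same place is a voiceless dental fricative — in this inventory, /θ/.

/θ/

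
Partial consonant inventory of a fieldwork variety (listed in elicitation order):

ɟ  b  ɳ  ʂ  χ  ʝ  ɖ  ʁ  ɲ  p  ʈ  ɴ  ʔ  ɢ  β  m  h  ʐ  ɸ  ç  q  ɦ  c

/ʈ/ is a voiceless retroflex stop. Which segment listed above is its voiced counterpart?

/ɖ/

The voiced counterpart is a voiced retroflex stop — in this inventory, /ɖ/.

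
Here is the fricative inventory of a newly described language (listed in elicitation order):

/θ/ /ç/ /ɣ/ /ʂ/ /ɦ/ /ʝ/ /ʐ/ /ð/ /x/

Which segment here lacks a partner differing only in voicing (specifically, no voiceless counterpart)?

/ɦ/

Dental: /θ/ ~ /ð/
Retroflex: /ʂ/ ~ /ʐ/
Palatal: /ç/ ~ /ʝ/
Velar: /x/ ~ /ɣ/
Glottal: only /ɦ/ (voiced); no voiceless partner.
So /ɦ/ is the unpaired segment.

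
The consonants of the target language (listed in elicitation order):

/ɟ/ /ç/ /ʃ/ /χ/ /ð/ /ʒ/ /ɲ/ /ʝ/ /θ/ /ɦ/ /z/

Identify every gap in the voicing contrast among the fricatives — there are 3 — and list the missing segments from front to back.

/s/, /ʁ/, /h/

place of articulation  voiceless  voiced  
dental            θ         ð       
alveolar          —         z       
postalveolar      ʃ         ʒ       
palatal           ç         ʝ       
uvular            χ         —       
glottal           —         ɦ       
Gaps, from front to back: alveolar lacks voiceless (/s/); uvular lacks voiced (/ʁ/); glottal lacks voiceless (/h/).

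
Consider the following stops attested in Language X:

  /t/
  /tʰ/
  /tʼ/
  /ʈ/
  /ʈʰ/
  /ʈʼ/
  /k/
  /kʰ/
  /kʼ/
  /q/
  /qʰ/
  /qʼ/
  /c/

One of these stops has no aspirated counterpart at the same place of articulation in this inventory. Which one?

Alveolar: /t/ ~ /tʰ/ ~ /tʼ/
Retroflex: /ʈ/ ~ /ʈʰ/ ~ /ʈʼ/
Velar: /k/ ~ /kʰ/ ~ /kʼ/
Uvular: /q/ ~ /qʰ/ ~ /qʼ/
Palatal: only /c/ (plain); no aspirated partner.
So /c/ is the unpaired segment.

/c/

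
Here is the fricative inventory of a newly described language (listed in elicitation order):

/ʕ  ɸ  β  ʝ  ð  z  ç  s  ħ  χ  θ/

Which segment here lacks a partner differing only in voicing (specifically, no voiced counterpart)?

Bilabial: /ɸ/ ~ /β/
Dental: /θ/ ~ /ð/
Alveolar: /s/ ~ /z/
Palatal: /ç/ ~ /ʝ/
Pharyngeal: /ħ/ ~ /ʕ/
Uvular: only /χ/ (voiceless); no voiced partner.
So /χ/ is the unpaired segment.

/χ/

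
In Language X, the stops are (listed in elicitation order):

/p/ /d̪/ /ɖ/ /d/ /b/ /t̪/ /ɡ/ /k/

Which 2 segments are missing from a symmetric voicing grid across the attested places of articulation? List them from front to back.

place of articulation  voiceless  voiced  
bilabial          p         b       
dental            t̪        d̪      
alveolar          —         d       
retroflex         —         ɖ       
velar             k         ɡ       
Gaps, from front to back: alveolar lacks voiceless (/t/); retroflex lacks voiceless (/ʈ/).

/t/, /ʈ/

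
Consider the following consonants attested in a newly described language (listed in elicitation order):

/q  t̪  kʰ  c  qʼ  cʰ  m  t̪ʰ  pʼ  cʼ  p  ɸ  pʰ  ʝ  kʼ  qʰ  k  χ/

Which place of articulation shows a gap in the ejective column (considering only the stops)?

bilabial: plain /p/, aspirated /pʰ/, ejective /pʼ/.
dental: plain /t̪/, aspirated /t̪ʰ/, ejective —.
palatal: plain /c/, aspirated /cʰ/, ejective /cʼ/.
velar: plain /k/, aspirated /kʰ/, ejective /kʼ/.
uvular: plain /q/, aspirated /qʰ/, ejective /qʼ/.
Every place of articulation has an ejective member except dental, where /t̪ʼ/ would be expected.

dental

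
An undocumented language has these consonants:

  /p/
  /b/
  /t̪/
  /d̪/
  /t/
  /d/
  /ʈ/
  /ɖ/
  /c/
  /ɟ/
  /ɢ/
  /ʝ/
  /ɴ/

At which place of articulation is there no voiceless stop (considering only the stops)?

uvular

Voiceless: /p/ (bilabial), /t̪/ (dental), /t/ (alveolar), /ʈ/ (retroflex), /c/ (palatal).
Voiced: /b/ (bilabial), /d̪/ (dental), /d/ (alveolar), /ɖ/ (retroflex), /ɟ/ (palatal), /ɢ/ (uvular).
Every place of articulation has a voiceless member except uvular, where /q/ would be expected.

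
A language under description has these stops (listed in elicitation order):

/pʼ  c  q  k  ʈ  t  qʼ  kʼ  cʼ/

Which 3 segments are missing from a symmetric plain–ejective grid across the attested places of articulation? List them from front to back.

/p/, /tʼ/, /ʈʼ/

Plain: /t/ (alveolar), /ʈ/ (retroflex), /c/ (palatal), /k/ (velar), /q/ (uvular).
Ejective: /pʼ/ (bilabial), /cʼ/ (palatal), /kʼ/ (velar), /qʼ/ (uvular).
Gaps, from front to back: bilabial lacks plain (/p/); alveolar lacks ejective (/tʼ/); retroflex lacks ejective (/ʈʼ/).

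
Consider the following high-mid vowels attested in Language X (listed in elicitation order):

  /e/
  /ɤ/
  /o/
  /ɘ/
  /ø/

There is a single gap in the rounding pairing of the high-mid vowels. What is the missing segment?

backness          unrounded  rounded 
front             e         ø       
central           ɘ         —       
back              ɤ         o       
The central row has no rounded member, so the gap is the central rounded vowel /ɵ/.

/ɵ/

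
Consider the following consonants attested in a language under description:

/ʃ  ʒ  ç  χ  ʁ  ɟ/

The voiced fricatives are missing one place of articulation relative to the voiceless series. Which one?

palatal

Voiceless: /ʃ/ (postalveolar), /ç/ (palatal), /χ/ (uvular).
Voiced: /ʒ/ (postalveolar), /ʁ/ (uvular).
Every place of articulation has a voiced member except palatal, where /ʝ/ would be expected.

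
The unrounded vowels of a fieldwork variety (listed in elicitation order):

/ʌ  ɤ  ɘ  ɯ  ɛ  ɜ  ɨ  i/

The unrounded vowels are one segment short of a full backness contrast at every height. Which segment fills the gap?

/e/

height            front     central   back    
high              i         ɨ         ɯ       
high-mid          —         ɘ         ɤ       
low-mid           ɛ         ɜ         ʌ       
The high-mid row has no front member, so the gap is the high-mid front unrounded vowel /e/.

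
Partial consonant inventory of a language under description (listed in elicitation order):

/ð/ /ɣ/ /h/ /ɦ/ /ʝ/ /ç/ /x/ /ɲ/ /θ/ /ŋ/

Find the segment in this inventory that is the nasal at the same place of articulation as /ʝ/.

/ɲ/

/ʝ/ is a voiced palatal fricative.
The nasal at the same place is a palatal nasal — in this inventory, /ɲ/.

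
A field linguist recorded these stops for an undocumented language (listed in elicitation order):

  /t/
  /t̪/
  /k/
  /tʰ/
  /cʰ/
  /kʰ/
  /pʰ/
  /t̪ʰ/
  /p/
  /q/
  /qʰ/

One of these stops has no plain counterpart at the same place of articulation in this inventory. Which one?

Bilabial: /p/ ~ /pʰ/
Dental: /t̪/ ~ /t̪ʰ/
Alveolar: /t/ ~ /tʰ/
Velar: /k/ ~ /kʰ/
Uvular: /q/ ~ /qʰ/
Palatal: only /cʰ/ (aspirated); no plain partner.
So /cʰ/ is the unpaired segment.

/cʰ/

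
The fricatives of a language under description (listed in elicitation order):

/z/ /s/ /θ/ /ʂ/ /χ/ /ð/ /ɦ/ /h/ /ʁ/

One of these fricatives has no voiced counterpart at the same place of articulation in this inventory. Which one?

/ʂ/

Dental: /θ/ ~ /ð/
Alveolar: /s/ ~ /z/
Uvular: /χ/ ~ /ʁ/
Glottal: /h/ ~ /ɦ/
Retroflex: only /ʂ/ (voiceless); no voiced partner.
So /ʂ/ is the unpaired segment.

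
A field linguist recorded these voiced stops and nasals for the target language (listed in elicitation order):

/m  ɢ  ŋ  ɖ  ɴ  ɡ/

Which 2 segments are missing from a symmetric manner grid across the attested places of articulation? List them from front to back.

/b/, /ɳ/

bilabial: oral stop —, nasal /m/.
retroflex: oral stop /ɖ/, nasal —.
velar: oral stop /ɡ/, nasal /ŋ/.
uvular: oral stop /ɢ/, nasal /ɴ/.
Gaps, from front to back: bilabial lacks oral stop (/b/); retroflex lacks nasal (/ɳ/).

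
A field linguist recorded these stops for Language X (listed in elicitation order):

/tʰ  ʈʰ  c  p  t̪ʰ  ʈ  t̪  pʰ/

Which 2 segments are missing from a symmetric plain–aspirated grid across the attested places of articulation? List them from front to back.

/t/, /cʰ/

place of articulation  plain     aspirated
bilabial          p         pʰ      
dental            t̪        t̪ʰ     
alveolar          —         tʰ      
retroflex         ʈ         ʈʰ      
palatal           c         —       
Gaps, from front to back: alveolar lacks plain (/t/); palatal lacks aspirated (/cʰ/).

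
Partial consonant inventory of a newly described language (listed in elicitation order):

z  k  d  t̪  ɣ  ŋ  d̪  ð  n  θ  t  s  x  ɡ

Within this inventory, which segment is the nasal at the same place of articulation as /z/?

/n/

/z/ is a voiced alveolar fricative.
The nasal at the same place is an alveolar nasal — in this inventory, /n/.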